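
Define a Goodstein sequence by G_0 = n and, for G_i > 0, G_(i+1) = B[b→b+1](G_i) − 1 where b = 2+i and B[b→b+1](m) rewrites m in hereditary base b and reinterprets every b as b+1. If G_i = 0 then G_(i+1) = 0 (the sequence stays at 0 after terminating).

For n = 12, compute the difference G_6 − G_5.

128452957

G_0 = 12. HB_2(12) = 2^(2 + 1) + 2^2. Bump = 108. G_1 = 107.
G_1 = 107. HB_3(107) = 3^(3 + 1) + 2·3^2 + 2·3 + 2. Bump = 1066. G_2 = 1065.
G_2 = 1065. HB_4(1065) = 4^(4 + 1) + 2·4^2 + 2·4 + 1. Bump = 15686. G_3 = 15685.
G_3 = 15685. HB_5(15685) = 5^(5 + 1) + 2·5^2 + 2·5. Bump = 280020. G_4 = 280019.
G_4 = 280019. HB_6(280019) = 6^(6 + 1) + 2·6^2 + 6 + 5. Bump = 5764911. G_5 = 5764910.
G_5 = 5764910. HB_7(5764910) = 7^(7 + 1) + 2·7^2 + 7 + 4. Bump = 134217868. G_6 = 134217867.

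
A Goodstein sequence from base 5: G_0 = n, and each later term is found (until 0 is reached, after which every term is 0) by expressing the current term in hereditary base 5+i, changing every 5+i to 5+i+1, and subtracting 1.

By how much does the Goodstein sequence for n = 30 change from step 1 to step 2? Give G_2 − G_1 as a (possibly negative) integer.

12

G_0 = 30. HB_5(30) = 5^2 + 5. Bump = 42. G_1 = 41.
G_1 = 41. HB_6(41) = 6^2 + 5. Bump = 54. G_2 = 53.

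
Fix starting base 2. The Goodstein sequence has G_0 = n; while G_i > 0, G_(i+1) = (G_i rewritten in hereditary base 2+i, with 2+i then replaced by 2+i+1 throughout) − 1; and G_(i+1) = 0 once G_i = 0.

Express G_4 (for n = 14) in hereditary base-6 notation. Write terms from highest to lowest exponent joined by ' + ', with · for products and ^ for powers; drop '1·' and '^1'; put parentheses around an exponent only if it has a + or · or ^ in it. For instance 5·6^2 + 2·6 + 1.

6^(6 + 1) + 5·6^5 + 5·6^4 + 5·6^3 + 5·6^2 + 5·6 + 5

i=0: 14 = 2^(2 + 1) + 2^2 + 2 (b=2); 2→3: 3^(3 + 1) + 3^3 + 3 = 111; 111−1 = 110
i=1: 110 = 3^(3 + 1) + 3^3 + 2 (b=3); 3→4: 4^(4 + 1) + 4^4 + 2 = 1282; 1282−1 = 1281
i=2: 1281 = 4^(4 + 1) + 4^4 + 1 (b=4); 4→5: 5^(5 + 1) + 5^5 + 1 = 18751; 18751−1 = 18750
i=3: 18750 = 5^(5 + 1) + 5^5 (b=5); 5→6: 6^(6 + 1) + 6^6 = 326592; 326592−1 = 326591
i=4: 326591 = 6^(6 + 1) + 5·6^5 + 5·6^4 + 5·6^3 + 5·6^2 + 5·6 + 5 (b=6); 6→7: 7^(7 + 1) + 5·7^5 + 5·7^4 + 5·7^3 + 5·7^2 + 5·7 + 5 = 5862841; 5862841−1 = 5862840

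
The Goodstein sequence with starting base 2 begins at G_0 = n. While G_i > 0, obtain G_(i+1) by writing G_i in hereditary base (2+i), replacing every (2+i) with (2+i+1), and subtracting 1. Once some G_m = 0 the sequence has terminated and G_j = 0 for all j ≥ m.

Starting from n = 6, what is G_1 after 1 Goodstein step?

(0) 6|_2 = 2^2 + 2 ↦ 3^3 + 3|_3 = 30 ⇒ 29
(1) 29|_3 = 3^3 + 2 ↦ 4^4 + 2|_4 = 258 ⇒ 257

29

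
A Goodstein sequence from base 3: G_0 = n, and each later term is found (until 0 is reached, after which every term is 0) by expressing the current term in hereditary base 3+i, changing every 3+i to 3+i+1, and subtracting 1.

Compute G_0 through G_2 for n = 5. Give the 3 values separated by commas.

G_0=5  [base 3] 3 + 2  →[3↦4]→  4 + 2 = 6  −1 ⇒ G_1=5
G_1=5  [base 4] 4 + 1  →[4↦5]→  5 + 1 = 6  −1 ⇒ G_2=5

5, 5, 5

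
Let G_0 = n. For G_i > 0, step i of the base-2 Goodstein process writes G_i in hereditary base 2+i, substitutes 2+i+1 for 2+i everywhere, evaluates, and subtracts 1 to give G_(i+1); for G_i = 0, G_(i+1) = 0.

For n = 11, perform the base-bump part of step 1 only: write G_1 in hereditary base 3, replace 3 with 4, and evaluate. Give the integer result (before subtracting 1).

11 —HB2→ 2^(2 + 1) + 2 + 1 —bump→ 3^(3 + 1) + 3 + 1 = 85 —(−1)→ 84
84 —HB3→ 3^(3 + 1) + 3 —bump→ 4^(4 + 1) + 4 = 1028 —(−1)→ 1027

1028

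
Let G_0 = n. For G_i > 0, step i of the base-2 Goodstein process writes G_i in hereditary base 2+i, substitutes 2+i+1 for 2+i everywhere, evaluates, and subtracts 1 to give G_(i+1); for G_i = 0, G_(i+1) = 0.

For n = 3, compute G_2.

3

i=0: 3 = 2 + 1 (b=2); 2→3: 3 + 1 = 4; 4−1 = 3
i=1: 3 = 3 (b=3); 3→4: 4 = 4; 4−1 = 3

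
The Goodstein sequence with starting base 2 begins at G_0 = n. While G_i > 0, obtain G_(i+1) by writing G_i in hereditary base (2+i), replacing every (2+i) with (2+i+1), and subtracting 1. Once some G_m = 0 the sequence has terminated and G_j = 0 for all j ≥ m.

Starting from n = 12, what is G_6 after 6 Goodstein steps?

134217867

base 2: 12 = 2^(2 + 1) + 2^2; at 3: 3^(3 + 1) + 3^3 = 108; next = 107
base 3: 107 = 3^(3 + 1) + 2·3^2 + 2·3 + 2; at 4: 4^(4 + 1) + 2·4^2 + 2·4 + 2 = 1066; next = 1065
base 4: 1065 = 4^(4 + 1) + 2·4^2 + 2·4 + 1; at 5: 5^(5 + 1) + 2·5^2 + 2·5 + 1 = 15686; next = 15685
base 5: 15685 = 5^(5 + 1) + 2·5^2 + 2·5; at 6: 6^(6 + 1) + 2·6^2 + 2·6 = 280020; next = 280019
base 6: 280019 = 6^(6 + 1) + 2·6^2 + 6 + 5; at 7: 7^(7 + 1) + 2·7^2 + 7 + 5 = 5764911; next = 5764910
base 7: 5764910 = 7^(7 + 1) + 2·7^2 + 7 + 4; at 8: 8^(8 + 1) + 2·8^2 + 8 + 4 = 134217868; next = 134217867
base 8: 134217867 = 8^(8 + 1) + 2·8^2 + 8 + 3; at 9: 9^(9 + 1) + 2·9^2 + 9 + 3 = 3486784575; next = 3486784574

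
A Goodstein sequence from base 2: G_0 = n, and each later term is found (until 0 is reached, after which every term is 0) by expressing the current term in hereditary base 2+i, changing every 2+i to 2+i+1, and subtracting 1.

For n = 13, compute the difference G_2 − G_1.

step 0: 13 = 2^(2 + 1) + 2^2 + 1; sub 3 for 2: 3^(3 + 1) + 3^3 + 1; = 109; G_1 = 109−1 = 108
step 1: 108 = 3^(3 + 1) + 3^3; sub 4 for 3: 4^(4 + 1) + 4^4; = 1280; G_2 = 1280−1 = 1279

1171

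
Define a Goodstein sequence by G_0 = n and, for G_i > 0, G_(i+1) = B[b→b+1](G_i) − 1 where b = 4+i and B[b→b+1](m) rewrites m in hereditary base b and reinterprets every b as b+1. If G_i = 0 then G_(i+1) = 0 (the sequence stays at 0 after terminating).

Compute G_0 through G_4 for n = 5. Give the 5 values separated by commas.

G_0=5  [base 4] 4 + 1  →[4↦5]→  5 + 1 = 6  −1 ⇒ G_1=5
G_1=5  [base 5] 5  →[5↦6]→  6 = 6  −1 ⇒ G_2=5
G_2=5  [base 6] 5  →[6↦7]→  5 = 5  −1 ⇒ G_3=4
G_3=4  [base 7] 4  →[7↦8]→  4 = 4  −1 ⇒ G_4=3

5, 5, 5, 4, 3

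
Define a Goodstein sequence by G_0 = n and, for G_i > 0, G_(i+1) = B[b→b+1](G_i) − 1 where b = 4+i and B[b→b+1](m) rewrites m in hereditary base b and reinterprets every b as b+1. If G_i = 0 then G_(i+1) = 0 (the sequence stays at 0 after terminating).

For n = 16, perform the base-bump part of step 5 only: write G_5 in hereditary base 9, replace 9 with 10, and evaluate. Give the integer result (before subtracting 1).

40

G_0=16  [base 4] 4^2  →[4↦5]→  5^2 = 25  −1 ⇒ G_1=24
G_1=24  [base 5] 4·5 + 4  →[5↦6]→  4·6 + 4 = 28  −1 ⇒ G_2=27
G_2=27  [base 6] 4·6 + 3  →[6↦7]→  4·7 + 3 = 31  −1 ⇒ G_3=30
G_3=30  [base 7] 4·7 + 2  →[7↦8]→  4·8 + 2 = 34  −1 ⇒ G_4=33
G_4=33  [base 8] 4·8 + 1  →[8↦9]→  4·9 + 1 = 37  −1 ⇒ G_5=36
G_5=36  [base 9] 4·9  →[9↦10]→  4·10 = 40  −1 ⇒ G_6=39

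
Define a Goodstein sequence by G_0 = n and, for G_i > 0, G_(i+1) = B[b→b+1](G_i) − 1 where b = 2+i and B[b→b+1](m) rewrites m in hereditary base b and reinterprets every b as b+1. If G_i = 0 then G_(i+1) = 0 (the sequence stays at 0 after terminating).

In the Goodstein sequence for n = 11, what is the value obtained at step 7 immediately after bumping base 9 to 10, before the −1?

G_0=11  [base 2] 2^(2 + 1) + 2 + 1  →[2↦3]→  3^(3 + 1) + 3 + 1 = 85  −1 ⇒ G_1=84
G_1=84  [base 3] 3^(3 + 1) + 3  →[3↦4]→  4^(4 + 1) + 4 = 1028  −1 ⇒ G_2=1027
G_2=1027  [base 4] 4^(4 + 1) + 3  →[4↦5]→  5^(5 + 1) + 3 = 15628  −1 ⇒ G_3=15627
G_3=15627  [base 5] 5^(5 + 1) + 2  →[5↦6]→  6^(6 + 1) + 2 = 279938  −1 ⇒ G_4=279937
G_4=279937  [base 6] 6^(6 + 1) + 1  →[6↦7]→  7^(7 + 1) + 1 = 5764802  −1 ⇒ G_5=5764801
G_5=5764801  [base 7] 7^(7 + 1)  →[7↦8]→  8^(8 + 1) = 134217728  −1 ⇒ G_6=134217727
G_6=134217727  [base 8] 7·8^8 + 7·8^7 + 7·8^6 + 7·8^5 + 7·8^4 + 7·8^3 + 7·8^2 + 7·8 + 7  →[8↦9]→  7·9^9 + 7·9^7 + 7·9^6 + 7·9^5 + 7·9^4 + 7·9^3 + 7·9^2 + 7·9 + 7 = 2749609303  −1 ⇒ G_7=2749609302

70077777776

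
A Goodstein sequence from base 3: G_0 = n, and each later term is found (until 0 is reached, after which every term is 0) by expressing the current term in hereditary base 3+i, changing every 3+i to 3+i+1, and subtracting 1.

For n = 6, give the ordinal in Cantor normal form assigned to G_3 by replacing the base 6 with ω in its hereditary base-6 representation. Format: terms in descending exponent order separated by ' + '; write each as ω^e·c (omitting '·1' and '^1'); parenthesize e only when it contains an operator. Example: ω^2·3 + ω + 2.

ω + 1

G_0 = 6. HB_3(6) = 2·3. Bump = 8. G_1 = 7.
G_1 = 7. HB_4(7) = 4 + 3. Bump = 8. G_2 = 7.
G_2 = 7. HB_5(7) = 5 + 2. Bump = 8. G_3 = 7.
G_3 = 7. HB_6(7) = 6 + 1. Bump = 8. G_4 = 7.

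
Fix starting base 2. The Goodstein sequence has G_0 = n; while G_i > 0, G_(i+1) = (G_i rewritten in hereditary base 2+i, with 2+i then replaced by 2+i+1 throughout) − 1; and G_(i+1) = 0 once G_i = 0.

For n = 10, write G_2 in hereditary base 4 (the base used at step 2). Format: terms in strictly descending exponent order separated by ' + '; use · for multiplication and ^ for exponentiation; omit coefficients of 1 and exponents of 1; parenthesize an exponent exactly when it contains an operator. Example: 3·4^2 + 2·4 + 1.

10 —HB2→ 2^(2 + 1) + 2 —bump→ 3^(3 + 1) + 3 = 84 —(−1)→ 83
83 —HB3→ 3^(3 + 1) + 2 —bump→ 4^(4 + 1) + 2 = 1026 —(−1)→ 1025

4^(4 + 1) + 1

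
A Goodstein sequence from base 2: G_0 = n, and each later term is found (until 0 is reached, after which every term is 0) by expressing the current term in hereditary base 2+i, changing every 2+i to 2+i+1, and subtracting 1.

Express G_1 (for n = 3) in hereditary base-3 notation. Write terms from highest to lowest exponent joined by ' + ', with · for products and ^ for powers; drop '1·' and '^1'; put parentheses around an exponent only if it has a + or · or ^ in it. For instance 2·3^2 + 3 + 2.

3

3 —HB2→ 2 + 1 —bump→ 3 + 1 = 4 —(−1)→ 3
3 —HB3→ 3 —bump→ 4 = 4 —(−1)→ 3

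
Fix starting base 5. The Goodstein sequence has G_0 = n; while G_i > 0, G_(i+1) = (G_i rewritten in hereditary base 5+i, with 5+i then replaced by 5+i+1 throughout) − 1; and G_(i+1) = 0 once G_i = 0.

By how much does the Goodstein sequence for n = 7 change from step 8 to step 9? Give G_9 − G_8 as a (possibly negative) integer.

G_0=7  [base 5] 5 + 2  →[5↦6]→  6 + 2 = 8  −1 ⇒ G_1=7
G_1=7  [base 6] 6 + 1  →[6↦7]→  7 + 1 = 8  −1 ⇒ G_2=7
G_2=7  [base 7] 7  →[7↦8]→  8 = 8  −1 ⇒ G_3=7
G_3=7  [base 8] 7  →[8↦9]→  7 = 7  −1 ⇒ G_4=6
G_4=6  [base 9] 6  →[9↦10]→  6 = 6  −1 ⇒ G_5=5
G_5=5  [base 10] 5  →[10↦11]→  5 = 5  −1 ⇒ G_6=4
G_6=4  [base 11] 4  →[11↦12]→  4 = 4  −1 ⇒ G_7=3
G_7=3  [base 12] 3  →[12↦13]→  3 = 3  −1 ⇒ G_8=2
G_8=2  [base 13] 2  →[13↦14]→  2 = 2  −1 ⇒ G_9=1

-1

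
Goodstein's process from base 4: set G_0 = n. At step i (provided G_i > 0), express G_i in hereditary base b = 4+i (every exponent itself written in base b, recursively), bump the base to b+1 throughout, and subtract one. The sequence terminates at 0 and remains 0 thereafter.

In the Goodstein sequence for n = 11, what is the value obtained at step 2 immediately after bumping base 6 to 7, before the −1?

15

step 0: 11 = 2·4 + 3; sub 5 for 4: 2·5 + 3; = 13; G_1 = 13−1 = 12
step 1: 12 = 2·5 + 2; sub 6 for 5: 2·6 + 2; = 14; G_2 = 14−1 = 13
step 2: 13 = 2·6 + 1; sub 7 for 6: 2·7 + 1; = 15; G_3 = 15−1 = 14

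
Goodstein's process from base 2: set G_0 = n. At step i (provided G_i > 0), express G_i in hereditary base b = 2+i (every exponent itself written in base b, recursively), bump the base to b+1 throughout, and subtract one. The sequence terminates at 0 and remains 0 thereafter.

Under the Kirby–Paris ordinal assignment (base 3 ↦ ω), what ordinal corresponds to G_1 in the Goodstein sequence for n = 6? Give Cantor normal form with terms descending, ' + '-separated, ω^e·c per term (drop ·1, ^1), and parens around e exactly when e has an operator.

G_0=6  [base 2] 2^2 + 2  →[2↦3]→  3^3 + 3 = 30  −1 ⇒ G_1=29
G_1=29  [base 3] 3^3 + 2  →[3↦4]→  4^4 + 2 = 258  −1 ⇒ G_2=257

ω^ω + 2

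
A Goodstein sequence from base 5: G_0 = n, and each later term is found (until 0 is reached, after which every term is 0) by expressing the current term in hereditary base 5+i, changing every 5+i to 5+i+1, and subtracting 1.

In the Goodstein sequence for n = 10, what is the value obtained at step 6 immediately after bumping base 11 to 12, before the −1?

base 5: 10 = 2·5; at 6: 2·6 = 12; next = 11
base 6: 11 = 6 + 5; at 7: 7 + 5 = 12; next = 11
base 7: 11 = 7 + 4; at 8: 8 + 4 = 12; next = 11
base 8: 11 = 8 + 3; at 9: 9 + 3 = 12; next = 11
base 9: 11 = 9 + 2; at 10: 10 + 2 = 12; next = 11
base 10: 11 = 10 + 1; at 11: 11 + 1 = 12; next = 11

12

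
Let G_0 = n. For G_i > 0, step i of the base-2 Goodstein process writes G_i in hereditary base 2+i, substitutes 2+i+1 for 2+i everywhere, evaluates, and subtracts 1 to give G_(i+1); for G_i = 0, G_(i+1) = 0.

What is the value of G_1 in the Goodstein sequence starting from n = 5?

27

[0] 5 ≡ 2^2 + 1 (base 2). Lift 3: 28. −1: 27.
[1] 27 ≡ 3^3 (base 3). Lift 4: 256. −1: 255.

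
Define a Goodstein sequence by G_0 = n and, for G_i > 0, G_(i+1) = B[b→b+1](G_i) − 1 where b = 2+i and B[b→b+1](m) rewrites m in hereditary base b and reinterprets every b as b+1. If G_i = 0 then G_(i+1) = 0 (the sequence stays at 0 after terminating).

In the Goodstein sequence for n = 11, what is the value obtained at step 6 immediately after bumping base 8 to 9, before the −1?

2749609303

base 2: 11 = 2^(2 + 1) + 2 + 1; at 3: 3^(3 + 1) + 3 + 1 = 85; next = 84
base 3: 84 = 3^(3 + 1) + 3; at 4: 4^(4 + 1) + 4 = 1028; next = 1027
base 4: 1027 = 4^(4 + 1) + 3; at 5: 5^(5 + 1) + 3 = 15628; next = 15627
base 5: 15627 = 5^(5 + 1) + 2; at 6: 6^(6 + 1) + 2 = 279938; next = 279937
base 6: 279937 = 6^(6 + 1) + 1; at 7: 7^(7 + 1) + 1 = 5764802; next = 5764801
base 7: 5764801 = 7^(7 + 1); at 8: 8^(8 + 1) = 134217728; next = 134217727
base 8: 134217727 = 7·8^8 + 7·8^7 + 7·8^6 + 7·8^5 + 7·8^4 + 7·8^3 + 7·8^2 + 7·8 + 7; at 9: 7·9^9 + 7·9^7 + 7·9^6 + 7·9^5 + 7·9^4 + 7·9^3 + 7·9^2 + 7·9 + 7 = 2749609303; next = 2749609302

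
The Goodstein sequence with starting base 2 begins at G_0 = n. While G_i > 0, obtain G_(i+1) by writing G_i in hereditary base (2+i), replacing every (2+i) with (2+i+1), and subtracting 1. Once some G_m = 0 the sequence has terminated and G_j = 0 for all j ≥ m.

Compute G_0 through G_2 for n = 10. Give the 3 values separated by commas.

10, 83, 1025

(0) 10|_2 = 2^(2 + 1) + 2 ↦ 3^(3 + 1) + 3|_3 = 84 ⇒ 83
(1) 83|_3 = 3^(3 + 1) + 2 ↦ 4^(4 + 1) + 2|_4 = 1026 ⇒ 1025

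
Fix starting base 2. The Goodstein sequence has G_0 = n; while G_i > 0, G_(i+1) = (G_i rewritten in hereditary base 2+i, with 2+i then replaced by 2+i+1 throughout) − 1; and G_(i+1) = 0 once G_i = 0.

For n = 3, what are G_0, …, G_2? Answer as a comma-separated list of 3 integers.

3, 3, 3

i=0: 3 = 2 + 1 (b=2); 2→3: 3 + 1 = 4; 4−1 = 3
i=1: 3 = 3 (b=3); 3→4: 4 = 4; 4−1 = 3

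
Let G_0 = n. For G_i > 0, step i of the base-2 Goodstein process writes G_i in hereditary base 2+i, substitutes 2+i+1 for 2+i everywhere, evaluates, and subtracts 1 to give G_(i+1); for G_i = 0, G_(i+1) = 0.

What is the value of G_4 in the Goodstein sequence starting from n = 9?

140743

i=0: 9 = 2^(2 + 1) + 1 (b=2); 2→3: 3^(3 + 1) + 1 = 82; 82−1 = 81
i=1: 81 = 3^(3 + 1) (b=3); 3→4: 4^(4 + 1) = 1024; 1024−1 = 1023
i=2: 1023 = 3·4^4 + 3·4^3 + 3·4^2 + 3·4 + 3 (b=4); 4→5: 3·5^5 + 3·5^3 + 3·5^2 + 3·5 + 3 = 9843; 9843−1 = 9842
i=3: 9842 = 3·5^5 + 3·5^3 + 3·5^2 + 3·5 + 2 (b=5); 5→6: 3·6^6 + 3·6^3 + 3·6^2 + 3·6 + 2 = 140744; 140744−1 = 140743
i=4: 140743 = 3·6^6 + 3·6^3 + 3·6^2 + 3·6 + 1 (b=6); 6→7: 3·7^7 + 3·7^3 + 3·7^2 + 3·7 + 1 = 2471827; 2471827−1 = 2471826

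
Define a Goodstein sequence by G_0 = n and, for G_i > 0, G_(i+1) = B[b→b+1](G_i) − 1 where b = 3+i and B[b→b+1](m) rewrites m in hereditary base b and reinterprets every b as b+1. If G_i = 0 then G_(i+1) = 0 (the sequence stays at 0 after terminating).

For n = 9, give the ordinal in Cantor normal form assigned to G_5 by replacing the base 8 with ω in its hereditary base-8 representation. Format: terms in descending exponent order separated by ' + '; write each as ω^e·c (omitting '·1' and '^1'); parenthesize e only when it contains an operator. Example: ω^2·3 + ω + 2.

[0] 9 ≡ 3^2 (base 3). Lift 4: 16. −1: 15.
[1] 15 ≡ 3·4 + 3 (base 4). Lift 5: 18. −1: 17.
[2] 17 ≡ 3·5 + 2 (base 5). Lift 6: 20. −1: 19.
[3] 19 ≡ 3·6 + 1 (base 6). Lift 7: 22. −1: 21.
[4] 21 ≡ 3·7 (base 7). Lift 8: 24. −1: 23.
[5] 23 ≡ 2·8 + 7 (base 8). Lift 9: 25. −1: 24.

ω·2 + 7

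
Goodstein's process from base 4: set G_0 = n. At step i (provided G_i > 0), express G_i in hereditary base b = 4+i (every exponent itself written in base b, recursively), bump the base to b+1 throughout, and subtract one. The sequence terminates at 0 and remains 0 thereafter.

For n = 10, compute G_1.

G_0=10  [base 4] 2·4 + 2  →[4↦5]→  2·5 + 2 = 12  −1 ⇒ G_1=11
G_1=11  [base 5] 2·5 + 1  →[5↦6]→  2·6 + 1 = 13  −1 ⇒ G_2=12

11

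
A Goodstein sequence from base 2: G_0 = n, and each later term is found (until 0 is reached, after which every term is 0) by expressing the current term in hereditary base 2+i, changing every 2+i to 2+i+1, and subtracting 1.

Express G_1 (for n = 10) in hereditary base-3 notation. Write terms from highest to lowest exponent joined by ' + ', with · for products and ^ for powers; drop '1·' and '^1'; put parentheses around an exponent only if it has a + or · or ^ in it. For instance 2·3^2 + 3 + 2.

G_0 = 10. HB_2(10) = 2^(2 + 1) + 2. Bump = 84. G_1 = 83.
G_1 = 83. HB_3(83) = 3^(3 + 1) + 2. Bump = 1026. G_2 = 1025.

3^(3 + 1) + 2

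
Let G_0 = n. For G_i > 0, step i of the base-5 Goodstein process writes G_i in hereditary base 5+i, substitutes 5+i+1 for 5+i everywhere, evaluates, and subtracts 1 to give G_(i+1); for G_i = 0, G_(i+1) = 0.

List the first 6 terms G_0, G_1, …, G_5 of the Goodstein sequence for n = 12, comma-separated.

[0] 12 ≡ 2·5 + 2 (base 5). Lift 6: 14. −1: 13.
[1] 13 ≡ 2·6 + 1 (base 6). Lift 7: 15. −1: 14.
[2] 14 ≡ 2·7 (base 7). Lift 8: 16. −1: 15.
[3] 15 ≡ 8 + 7 (base 8). Lift 9: 16. −1: 15.
[4] 15 ≡ 9 + 6 (base 9). Lift 10: 16. −1: 15.

12, 13, 14, 15, 15, 15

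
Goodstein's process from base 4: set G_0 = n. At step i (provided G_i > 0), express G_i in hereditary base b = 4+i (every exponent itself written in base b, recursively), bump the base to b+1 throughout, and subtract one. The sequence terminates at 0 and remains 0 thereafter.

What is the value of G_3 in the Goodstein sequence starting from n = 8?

9

(0) 8|_4 = 2·4 ↦ 2·5|_5 = 10 ⇒ 9
(1) 9|_5 = 5 + 4 ↦ 6 + 4|_6 = 10 ⇒ 9
(2) 9|_6 = 6 + 3 ↦ 7 + 3|_7 = 10 ⇒ 9
(3) 9|_7 = 7 + 2 ↦ 8 + 2|_8 = 10 ⇒ 9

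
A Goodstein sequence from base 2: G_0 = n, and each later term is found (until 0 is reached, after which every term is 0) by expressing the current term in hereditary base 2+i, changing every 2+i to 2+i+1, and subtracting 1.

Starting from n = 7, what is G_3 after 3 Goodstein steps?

3127

i=0: 7 = 2^2 + 2 + 1 (b=2); 2→3: 3^3 + 3 + 1 = 31; 31−1 = 30
i=1: 30 = 3^3 + 3 (b=3); 3→4: 4^4 + 4 = 260; 260−1 = 259
i=2: 259 = 4^4 + 3 (b=4); 4→5: 5^5 + 3 = 3128; 3128−1 = 3127
i=3: 3127 = 5^5 + 2 (b=5); 5→6: 6^6 + 2 = 46658; 46658−1 = 46657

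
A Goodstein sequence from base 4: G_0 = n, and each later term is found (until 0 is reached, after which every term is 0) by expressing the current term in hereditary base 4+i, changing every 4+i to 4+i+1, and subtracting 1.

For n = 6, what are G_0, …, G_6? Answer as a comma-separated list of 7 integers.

i=0: 6 = 4 + 2 (b=4); 4→5: 5 + 2 = 7; 7−1 = 6
i=1: 6 = 5 + 1 (b=5); 5→6: 6 + 1 = 7; 7−1 = 6
i=2: 6 = 6 (b=6); 6→7: 7 = 7; 7−1 = 6
i=3: 6 = 6 (b=7); 7→8: 6 = 6; 6−1 = 5
i=4: 5 = 5 (b=8); 8→9: 5 = 5; 5−1 = 4
i=5: 4 = 4 (b=9); 9→10: 4 = 4; 4−1 = 3

6, 6, 6, 6, 5, 4, 3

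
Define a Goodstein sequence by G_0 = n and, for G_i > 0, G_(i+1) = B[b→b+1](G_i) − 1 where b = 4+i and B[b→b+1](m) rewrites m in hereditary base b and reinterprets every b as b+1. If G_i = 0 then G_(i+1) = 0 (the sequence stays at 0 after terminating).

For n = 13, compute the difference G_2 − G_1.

step 0: 13 = 3·4 + 1; sub 5 for 4: 3·5 + 1; = 16; G_1 = 16−1 = 15
step 1: 15 = 3·5; sub 6 for 5: 3·6; = 18; G_2 = 18−1 = 17

2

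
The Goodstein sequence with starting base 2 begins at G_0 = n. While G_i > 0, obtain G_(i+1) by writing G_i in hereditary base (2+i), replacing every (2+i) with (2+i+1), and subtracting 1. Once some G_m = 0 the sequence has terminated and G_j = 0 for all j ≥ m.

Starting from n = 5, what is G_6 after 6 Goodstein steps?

1751

[0] 5 ≡ 2^2 + 1 (base 2). Lift 3: 28. −1: 27.
[1] 27 ≡ 3^3 (base 3). Lift 4: 256. −1: 255.
[2] 255 ≡ 3·4^3 + 3·4^2 + 3·4 + 3 (base 4). Lift 5: 468. −1: 467.
[3] 467 ≡ 3·5^3 + 3·5^2 + 3·5 + 2 (base 5). Lift 6: 776. −1: 775.
[4] 775 ≡ 3·6^3 + 3·6^2 + 3·6 + 1 (base 6). Lift 7: 1198. −1: 1197.
[5] 1197 ≡ 3·7^3 + 3·7^2 + 3·7 (base 7). Lift 8: 1752. −1: 1751.
[6] 1751 ≡ 3·8^3 + 3·8^2 + 2·8 + 7 (base 8). Lift 9: 2455. −1: 2454.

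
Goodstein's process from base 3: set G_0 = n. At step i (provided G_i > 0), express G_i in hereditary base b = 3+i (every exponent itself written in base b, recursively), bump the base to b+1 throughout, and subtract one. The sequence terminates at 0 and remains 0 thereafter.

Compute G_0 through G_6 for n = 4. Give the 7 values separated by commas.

4, 4, 4, 3, 2, 1, 0

(0) 4|_3 = 3 + 1 ↦ 4 + 1|_4 = 5 ⇒ 4
(1) 4|_4 = 4 ↦ 5|_5 = 5 ⇒ 4
(2) 4|_5 = 4 ↦ 4|_6 = 4 ⇒ 3
(3) 3|_6 = 3 ↦ 3|_7 = 3 ⇒ 2
(4) 2|_7 = 2 ↦ 2|_8 = 2 ⇒ 1
(5) 1|_8 = 1 ↦ 1|_9 = 1 ⇒ 0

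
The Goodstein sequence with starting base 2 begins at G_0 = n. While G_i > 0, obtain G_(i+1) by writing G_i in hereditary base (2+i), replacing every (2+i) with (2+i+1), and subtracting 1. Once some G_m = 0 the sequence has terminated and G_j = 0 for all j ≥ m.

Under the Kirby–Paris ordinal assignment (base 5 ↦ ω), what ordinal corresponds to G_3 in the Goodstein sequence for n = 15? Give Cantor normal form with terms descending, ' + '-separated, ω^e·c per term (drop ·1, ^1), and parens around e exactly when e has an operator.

ω^(ω + 1) + ω^ω + 2

G_0 = 15. HB_2(15) = 2^(2 + 1) + 2^2 + 2 + 1. Bump = 112. G_1 = 111.
G_1 = 111. HB_3(111) = 3^(3 + 1) + 3^3 + 3. Bump = 1284. G_2 = 1283.
G_2 = 1283. HB_4(1283) = 4^(4 + 1) + 4^4 + 3. Bump = 18753. G_3 = 18752.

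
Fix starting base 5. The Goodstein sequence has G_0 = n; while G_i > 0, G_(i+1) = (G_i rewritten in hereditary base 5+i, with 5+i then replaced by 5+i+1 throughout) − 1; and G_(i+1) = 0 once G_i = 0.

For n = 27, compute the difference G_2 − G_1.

G_0=27  [base 5] 5^2 + 2  →[5↦6]→  6^2 + 2 = 38  −1 ⇒ G_1=37
G_1=37  [base 6] 6^2 + 1  →[6↦7]→  7^2 + 1 = 50  −1 ⇒ G_2=49

12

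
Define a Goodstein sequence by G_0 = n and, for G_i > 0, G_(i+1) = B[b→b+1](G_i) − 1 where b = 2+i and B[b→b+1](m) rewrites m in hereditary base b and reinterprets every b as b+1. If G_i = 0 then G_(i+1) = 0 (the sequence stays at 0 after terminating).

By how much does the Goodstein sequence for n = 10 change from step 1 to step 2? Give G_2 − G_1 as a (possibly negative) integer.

(0) 10|_2 = 2^(2 + 1) + 2 ↦ 3^(3 + 1) + 3|_3 = 84 ⇒ 83
(1) 83|_3 = 3^(3 + 1) + 2 ↦ 4^(4 + 1) + 2|_4 = 1026 ⇒ 1025

942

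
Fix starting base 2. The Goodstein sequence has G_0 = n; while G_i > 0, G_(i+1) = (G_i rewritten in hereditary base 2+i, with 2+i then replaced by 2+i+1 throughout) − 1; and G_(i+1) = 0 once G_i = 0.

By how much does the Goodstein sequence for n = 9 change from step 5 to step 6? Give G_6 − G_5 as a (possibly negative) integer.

G_0=9  [base 2] 2^(2 + 1) + 1  →[2↦3]→  3^(3 + 1) + 1 = 82  −1 ⇒ G_1=81
G_1=81  [base 3] 3^(3 + 1)  →[3↦4]→  4^(4 + 1) = 1024  −1 ⇒ G_2=1023
G_2=1023  [base 4] 3·4^4 + 3·4^3 + 3·4^2 + 3·4 + 3  →[4↦5]→  3·5^5 + 3·5^3 + 3·5^2 + 3·5 + 3 = 9843  −1 ⇒ G_3=9842
G_3=9842  [base 5] 3·5^5 + 3·5^3 + 3·5^2 + 3·5 + 2  →[5↦6]→  3·6^6 + 3·6^3 + 3·6^2 + 3·6 + 2 = 140744  −1 ⇒ G_4=140743
G_4=140743  [base 6] 3·6^6 + 3·6^3 + 3·6^2 + 3·6 + 1  →[6↦7]→  3·7^7 + 3·7^3 + 3·7^2 + 3·7 + 1 = 2471827  −1 ⇒ G_5=2471826
G_5=2471826  [base 7] 3·7^7 + 3·7^3 + 3·7^2 + 3·7  →[7↦8]→  3·8^8 + 3·8^3 + 3·8^2 + 3·8 = 50333400  −1 ⇒ G_6=50333399

47861573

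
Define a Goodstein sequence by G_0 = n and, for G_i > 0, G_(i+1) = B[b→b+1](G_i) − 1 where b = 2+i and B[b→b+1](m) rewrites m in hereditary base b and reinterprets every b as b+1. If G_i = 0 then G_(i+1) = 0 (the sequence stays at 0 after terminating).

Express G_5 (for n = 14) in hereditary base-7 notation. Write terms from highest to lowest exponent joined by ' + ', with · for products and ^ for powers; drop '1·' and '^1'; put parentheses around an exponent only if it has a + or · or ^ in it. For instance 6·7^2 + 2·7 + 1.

7^(7 + 1) + 5·7^5 + 5·7^4 + 5·7^3 + 5·7^2 + 5·7 + 4

G_0=14  [base 2] 2^(2 + 1) + 2^2 + 2  →[2↦3]→  3^(3 + 1) + 3^3 + 3 = 111  −1 ⇒ G_1=110
G_1=110  [base 3] 3^(3 + 1) + 3^3 + 2  →[3↦4]→  4^(4 + 1) + 4^4 + 2 = 1282  −1 ⇒ G_2=1281
G_2=1281  [base 4] 4^(4 + 1) + 4^4 + 1  →[4↦5]→  5^(5 + 1) + 5^5 + 1 = 18751  −1 ⇒ G_3=18750
G_3=18750  [base 5] 5^(5 + 1) + 5^5  →[5↦6]→  6^(6 + 1) + 6^6 = 326592  −1 ⇒ G_4=326591
G_4=326591  [base 6] 6^(6 + 1) + 5·6^5 + 5·6^4 + 5·6^3 + 5·6^2 + 5·6 + 5  →[6↦7]→  7^(7 + 1) + 5·7^5 + 5·7^4 + 5·7^3 + 5·7^2 + 5·7 + 5 = 5862841  −1 ⇒ G_5=5862840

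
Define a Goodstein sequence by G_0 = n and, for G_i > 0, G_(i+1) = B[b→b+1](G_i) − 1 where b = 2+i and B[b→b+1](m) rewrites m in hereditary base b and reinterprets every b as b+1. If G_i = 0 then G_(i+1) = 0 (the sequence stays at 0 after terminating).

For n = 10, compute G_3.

15625

G_0=10  [base 2] 2^(2 + 1) + 2  →[2↦3]→  3^(3 + 1) + 3 = 84  −1 ⇒ G_1=83
G_1=83  [base 3] 3^(3 + 1) + 2  →[3↦4]→  4^(4 + 1) + 2 = 1026  −1 ⇒ G_2=1025
G_2=1025  [base 4] 4^(4 + 1) + 1  →[4↦5]→  5^(5 + 1) + 1 = 15626  −1 ⇒ G_3=15625
G_3=15625  [base 5] 5^(5 + 1)  →[5↦6]→  6^(6 + 1) = 279936  −1 ⇒ G_4=279935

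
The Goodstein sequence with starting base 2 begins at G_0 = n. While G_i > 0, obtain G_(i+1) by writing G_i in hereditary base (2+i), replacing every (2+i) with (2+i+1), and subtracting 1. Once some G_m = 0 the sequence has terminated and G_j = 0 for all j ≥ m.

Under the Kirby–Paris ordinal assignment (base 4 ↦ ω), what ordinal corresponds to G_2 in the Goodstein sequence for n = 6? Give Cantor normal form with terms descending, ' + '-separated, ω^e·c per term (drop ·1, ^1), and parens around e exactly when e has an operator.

ω^ω + 1

i=0: 6 = 2^2 + 2 (b=2); 2→3: 3^3 + 3 = 30; 30−1 = 29
i=1: 29 = 3^3 + 2 (b=3); 3→4: 4^4 + 2 = 258; 258−1 = 257
i=2: 257 = 4^4 + 1 (b=4); 4→5: 5^5 + 1 = 3126; 3126−1 = 3125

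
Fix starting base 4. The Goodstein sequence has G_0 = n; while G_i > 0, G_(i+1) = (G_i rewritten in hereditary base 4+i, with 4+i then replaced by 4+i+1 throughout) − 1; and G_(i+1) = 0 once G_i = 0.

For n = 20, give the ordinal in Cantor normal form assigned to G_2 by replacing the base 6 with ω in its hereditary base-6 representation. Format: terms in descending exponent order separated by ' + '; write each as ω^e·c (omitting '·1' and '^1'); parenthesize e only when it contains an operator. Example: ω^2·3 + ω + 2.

ω^2 + 3

20 —HB4→ 4^2 + 4 —bump→ 5^2 + 5 = 30 —(−1)→ 29
29 —HB5→ 5^2 + 4 —bump→ 6^2 + 4 = 40 —(−1)→ 39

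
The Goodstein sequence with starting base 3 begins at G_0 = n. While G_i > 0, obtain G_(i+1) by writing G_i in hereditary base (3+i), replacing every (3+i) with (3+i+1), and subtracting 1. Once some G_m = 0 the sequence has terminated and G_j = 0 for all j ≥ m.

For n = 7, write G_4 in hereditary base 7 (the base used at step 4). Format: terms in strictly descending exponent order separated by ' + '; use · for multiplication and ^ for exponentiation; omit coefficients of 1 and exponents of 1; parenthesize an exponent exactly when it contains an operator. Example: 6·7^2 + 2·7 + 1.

G_0=7  [base 3] 2·3 + 1  →[3↦4]→  2·4 + 1 = 9  −1 ⇒ G_1=8
G_1=8  [base 4] 2·4  →[4↦5]→  2·5 = 10  −1 ⇒ G_2=9
G_2=9  [base 5] 5 + 4  →[5↦6]→  6 + 4 = 10  −1 ⇒ G_3=9
G_3=9  [base 6] 6 + 3  →[6↦7]→  7 + 3 = 10  −1 ⇒ G_4=9

7 + 2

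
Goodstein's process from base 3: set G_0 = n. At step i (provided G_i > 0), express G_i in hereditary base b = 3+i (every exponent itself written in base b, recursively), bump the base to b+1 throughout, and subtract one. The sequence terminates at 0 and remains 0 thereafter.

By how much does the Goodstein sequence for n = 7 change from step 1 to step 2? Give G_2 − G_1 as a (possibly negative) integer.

7 —HB3→ 2·3 + 1 —bump→ 2·4 + 1 = 9 —(−1)→ 8
8 —HB4→ 2·4 —bump→ 2·5 = 10 —(−1)→ 9

1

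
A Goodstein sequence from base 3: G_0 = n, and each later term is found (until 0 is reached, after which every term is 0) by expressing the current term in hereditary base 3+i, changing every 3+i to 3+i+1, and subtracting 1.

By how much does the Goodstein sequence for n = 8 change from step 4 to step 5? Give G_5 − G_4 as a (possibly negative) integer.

0

base 3: 8 = 2·3 + 2; at 4: 2·4 + 2 = 10; next = 9
base 4: 9 = 2·4 + 1; at 5: 2·5 + 1 = 11; next = 10
base 5: 10 = 2·5; at 6: 2·6 = 12; next = 11
base 6: 11 = 6 + 5; at 7: 7 + 5 = 12; next = 11
base 7: 11 = 7 + 4; at 8: 8 + 4 = 12; next = 11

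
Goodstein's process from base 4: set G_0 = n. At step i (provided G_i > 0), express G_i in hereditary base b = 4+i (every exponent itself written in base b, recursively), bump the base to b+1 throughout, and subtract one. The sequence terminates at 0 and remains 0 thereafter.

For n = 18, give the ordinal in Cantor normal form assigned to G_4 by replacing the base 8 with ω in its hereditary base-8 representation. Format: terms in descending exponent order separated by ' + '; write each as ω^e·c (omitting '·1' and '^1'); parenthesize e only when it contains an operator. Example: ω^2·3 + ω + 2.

ω·6 + 5

i=0: 18 = 4^2 + 2 (b=4); 4→5: 5^2 + 2 = 27; 27−1 = 26
i=1: 26 = 5^2 + 1 (b=5); 5→6: 6^2 + 1 = 37; 37−1 = 36
i=2: 36 = 6^2 (b=6); 6→7: 7^2 = 49; 49−1 = 48
i=3: 48 = 6·7 + 6 (b=7); 7→8: 6·8 + 6 = 54; 54−1 = 53
i=4: 53 = 6·8 + 5 (b=8); 8→9: 6·9 + 5 = 59; 59−1 = 58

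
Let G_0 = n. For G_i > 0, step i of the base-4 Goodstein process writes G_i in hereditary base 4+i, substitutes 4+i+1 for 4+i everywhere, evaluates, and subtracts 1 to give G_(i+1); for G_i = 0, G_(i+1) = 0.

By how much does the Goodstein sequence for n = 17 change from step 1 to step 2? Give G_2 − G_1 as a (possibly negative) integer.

10

step 0: 17 = 4^2 + 1; sub 5 for 4: 5^2 + 1; = 26; G_1 = 26−1 = 25
step 1: 25 = 5^2; sub 6 for 5: 6^2; = 36; G_2 = 36−1 = 35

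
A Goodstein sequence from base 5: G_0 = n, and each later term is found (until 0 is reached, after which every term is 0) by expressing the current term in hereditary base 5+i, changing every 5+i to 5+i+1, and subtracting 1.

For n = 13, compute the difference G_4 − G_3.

step 0: 13 = 2·5 + 3; sub 6 for 5: 2·6 + 3; = 15; G_1 = 15−1 = 14
step 1: 14 = 2·6 + 2; sub 7 for 6: 2·7 + 2; = 16; G_2 = 16−1 = 15
step 2: 15 = 2·7 + 1; sub 8 for 7: 2·8 + 1; = 17; G_3 = 17−1 = 16
step 3: 16 = 2·8; sub 9 for 8: 2·9; = 18; G_4 = 18−1 = 17

1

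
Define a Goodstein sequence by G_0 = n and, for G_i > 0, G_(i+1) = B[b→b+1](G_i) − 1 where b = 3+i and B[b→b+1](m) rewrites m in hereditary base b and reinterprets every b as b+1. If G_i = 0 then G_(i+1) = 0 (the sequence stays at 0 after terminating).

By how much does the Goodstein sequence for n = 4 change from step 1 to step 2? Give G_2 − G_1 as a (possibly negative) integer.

0

(0) 4|_3 = 3 + 1 ↦ 4 + 1|_4 = 5 ⇒ 4
(1) 4|_4 = 4 ↦ 5|_5 = 5 ⇒ 4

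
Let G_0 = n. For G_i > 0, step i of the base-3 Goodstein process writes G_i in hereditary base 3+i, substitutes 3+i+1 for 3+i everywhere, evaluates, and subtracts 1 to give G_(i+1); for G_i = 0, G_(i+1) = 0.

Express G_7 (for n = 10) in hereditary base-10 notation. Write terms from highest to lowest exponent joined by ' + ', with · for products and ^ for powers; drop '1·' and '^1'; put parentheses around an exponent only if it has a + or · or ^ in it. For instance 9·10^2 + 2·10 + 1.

3·10 + 9

step 0: 10 = 3^2 + 1; sub 4 for 3: 4^2 + 1; = 17; G_1 = 17−1 = 16
step 1: 16 = 4^2; sub 5 for 4: 5^2; = 25; G_2 = 25−1 = 24
step 2: 24 = 4·5 + 4; sub 6 for 5: 4·6 + 4; = 28; G_3 = 28−1 = 27
step 3: 27 = 4·6 + 3; sub 7 for 6: 4·7 + 3; = 31; G_4 = 31−1 = 30
step 4: 30 = 4·7 + 2; sub 8 for 7: 4·8 + 2; = 34; G_5 = 34−1 = 33
step 5: 33 = 4·8 + 1; sub 9 for 8: 4·9 + 1; = 37; G_6 = 37−1 = 36
step 6: 36 = 4·9; sub 10 for 9: 4·10; = 40; G_7 = 40−1 = 39
step 7: 39 = 3·10 + 9; sub 11 for 10: 3·11 + 9; = 42; G_8 = 42−1 = 41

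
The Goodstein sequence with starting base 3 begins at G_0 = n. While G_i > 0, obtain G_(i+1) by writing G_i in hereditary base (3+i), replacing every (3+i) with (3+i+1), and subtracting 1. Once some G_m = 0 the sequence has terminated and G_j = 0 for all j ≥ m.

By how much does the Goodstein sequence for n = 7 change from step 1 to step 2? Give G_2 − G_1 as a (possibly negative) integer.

1

base 3: 7 = 2·3 + 1; at 4: 2·4 + 1 = 9; next = 8
base 4: 8 = 2·4; at 5: 2·5 = 10; next = 9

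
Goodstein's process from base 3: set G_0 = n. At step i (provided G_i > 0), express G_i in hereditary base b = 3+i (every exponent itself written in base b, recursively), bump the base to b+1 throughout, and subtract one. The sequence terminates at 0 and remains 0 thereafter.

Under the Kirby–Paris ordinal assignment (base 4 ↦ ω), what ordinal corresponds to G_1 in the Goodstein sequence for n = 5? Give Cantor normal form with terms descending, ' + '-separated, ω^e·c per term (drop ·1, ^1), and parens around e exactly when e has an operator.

(0) 5|_3 = 3 + 2 ↦ 4 + 2|_4 = 6 ⇒ 5
(1) 5|_4 = 4 + 1 ↦ 5 + 1|_5 = 6 ⇒ 5

ω + 1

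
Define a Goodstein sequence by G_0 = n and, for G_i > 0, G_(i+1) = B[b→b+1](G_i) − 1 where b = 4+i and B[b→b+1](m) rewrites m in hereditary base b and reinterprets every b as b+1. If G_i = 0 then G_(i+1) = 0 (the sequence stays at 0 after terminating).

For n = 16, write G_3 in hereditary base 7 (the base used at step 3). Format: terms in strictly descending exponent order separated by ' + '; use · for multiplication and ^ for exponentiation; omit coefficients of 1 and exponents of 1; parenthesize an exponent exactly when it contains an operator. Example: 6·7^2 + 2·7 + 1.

i=0: 16 = 4^2 (b=4); 4→5: 5^2 = 25; 25−1 = 24
i=1: 24 = 4·5 + 4 (b=5); 5→6: 4·6 + 4 = 28; 28−1 = 27
i=2: 27 = 4·6 + 3 (b=6); 6→7: 4·7 + 3 = 31; 31−1 = 30
i=3: 30 = 4·7 + 2 (b=7); 7→8: 4·8 + 2 = 34; 34−1 = 33

4·7 + 2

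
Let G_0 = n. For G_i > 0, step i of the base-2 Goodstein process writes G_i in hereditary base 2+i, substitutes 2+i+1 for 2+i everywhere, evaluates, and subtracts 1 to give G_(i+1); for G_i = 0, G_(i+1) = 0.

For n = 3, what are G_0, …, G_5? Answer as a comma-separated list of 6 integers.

3, 3, 3, 2, 1, 0

G_0 = 3. HB_2(3) = 2 + 1. Bump = 4. G_1 = 3.
G_1 = 3. HB_3(3) = 3. Bump = 4. G_2 = 3.
G_2 = 3. HB_4(3) = 3. Bump = 3. G_3 = 2.
G_3 = 2. HB_5(2) = 2. Bump = 2. G_4 = 1.
G_4 = 1. HB_6(1) = 1. Bump = 1. G_5 = 0.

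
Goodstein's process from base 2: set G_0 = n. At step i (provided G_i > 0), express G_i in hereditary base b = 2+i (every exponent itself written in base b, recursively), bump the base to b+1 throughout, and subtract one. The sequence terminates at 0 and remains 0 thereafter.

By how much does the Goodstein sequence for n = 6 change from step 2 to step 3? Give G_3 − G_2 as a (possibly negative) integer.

2868

G_0 = 6. HB_2(6) = 2^2 + 2. Bump = 30. G_1 = 29.
G_1 = 29. HB_3(29) = 3^3 + 2. Bump = 258. G_2 = 257.
G_2 = 257. HB_4(257) = 4^4 + 1. Bump = 3126. G_3 = 3125.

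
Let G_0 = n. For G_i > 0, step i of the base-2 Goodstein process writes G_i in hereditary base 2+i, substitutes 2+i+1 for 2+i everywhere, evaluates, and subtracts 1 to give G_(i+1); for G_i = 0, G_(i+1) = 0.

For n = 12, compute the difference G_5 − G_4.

5484891

i=0: 12 = 2^(2 + 1) + 2^2 (b=2); 2→3: 3^(3 + 1) + 3^3 = 108; 108−1 = 107
i=1: 107 = 3^(3 + 1) + 2·3^2 + 2·3 + 2 (b=3); 3→4: 4^(4 + 1) + 2·4^2 + 2·4 + 2 = 1066; 1066−1 = 1065
i=2: 1065 = 4^(4 + 1) + 2·4^2 + 2·4 + 1 (b=4); 4→5: 5^(5 + 1) + 2·5^2 + 2·5 + 1 = 15686; 15686−1 = 15685
i=3: 15685 = 5^(5 + 1) + 2·5^2 + 2·5 (b=5); 5→6: 6^(6 + 1) + 2·6^2 + 2·6 = 280020; 280020−1 = 280019
i=4: 280019 = 6^(6 + 1) + 2·6^2 + 6 + 5 (b=6); 6→7: 7^(7 + 1) + 2·7^2 + 7 + 5 = 5764911; 5764911−1 = 5764910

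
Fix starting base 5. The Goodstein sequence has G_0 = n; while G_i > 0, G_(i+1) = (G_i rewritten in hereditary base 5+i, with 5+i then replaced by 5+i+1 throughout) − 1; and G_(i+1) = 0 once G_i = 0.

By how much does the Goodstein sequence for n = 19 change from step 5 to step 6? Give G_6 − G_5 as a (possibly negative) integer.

(0) 19|_5 = 3·5 + 4 ↦ 3·6 + 4|_6 = 22 ⇒ 21
(1) 21|_6 = 3·6 + 3 ↦ 3·7 + 3|_7 = 24 ⇒ 23
(2) 23|_7 = 3·7 + 2 ↦ 3·8 + 2|_8 = 26 ⇒ 25
(3) 25|_8 = 3·8 + 1 ↦ 3·9 + 1|_9 = 28 ⇒ 27
(4) 27|_9 = 3·9 ↦ 3·10|_10 = 30 ⇒ 29
(5) 29|_10 = 2·10 + 9 ↦ 2·11 + 9|_11 = 31 ⇒ 30

1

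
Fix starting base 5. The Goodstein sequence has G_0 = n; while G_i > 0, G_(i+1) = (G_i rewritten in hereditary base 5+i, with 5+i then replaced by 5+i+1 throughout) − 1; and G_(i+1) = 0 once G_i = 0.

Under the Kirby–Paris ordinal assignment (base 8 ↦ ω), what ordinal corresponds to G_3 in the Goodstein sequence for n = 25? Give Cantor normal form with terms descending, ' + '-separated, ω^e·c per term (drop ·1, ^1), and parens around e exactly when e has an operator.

ω·5 + 3

G_0=25  [base 5] 5^2  →[5↦6]→  6^2 = 36  −1 ⇒ G_1=35
G_1=35  [base 6] 5·6 + 5  →[6↦7]→  5·7 + 5 = 40  −1 ⇒ G_2=39
G_2=39  [base 7] 5·7 + 4  →[7↦8]→  5·8 + 4 = 44  −1 ⇒ G_3=43
G_3=43  [base 8] 5·8 + 3  →[8↦9]→  5·9 + 3 = 48  −1 ⇒ G_4=47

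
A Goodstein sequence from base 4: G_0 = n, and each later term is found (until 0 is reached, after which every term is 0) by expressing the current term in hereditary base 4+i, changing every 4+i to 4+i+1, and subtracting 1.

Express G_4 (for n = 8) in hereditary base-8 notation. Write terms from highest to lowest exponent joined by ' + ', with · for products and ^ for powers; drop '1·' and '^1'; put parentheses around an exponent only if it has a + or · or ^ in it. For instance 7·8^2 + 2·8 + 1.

G_0=8  [base 4] 2·4  →[4↦5]→  2·5 = 10  −1 ⇒ G_1=9
G_1=9  [base 5] 5 + 4  →[5↦6]→  6 + 4 = 10  −1 ⇒ G_2=9
G_2=9  [base 6] 6 + 3  →[6↦7]→  7 + 3 = 10  −1 ⇒ G_3=9
G_3=9  [base 7] 7 + 2  →[7↦8]→  8 + 2 = 10  −1 ⇒ G_4=9
G_4=9  [base 8] 8 + 1  →[8↦9]→  9 + 1 = 10  −1 ⇒ G_5=9

8 + 1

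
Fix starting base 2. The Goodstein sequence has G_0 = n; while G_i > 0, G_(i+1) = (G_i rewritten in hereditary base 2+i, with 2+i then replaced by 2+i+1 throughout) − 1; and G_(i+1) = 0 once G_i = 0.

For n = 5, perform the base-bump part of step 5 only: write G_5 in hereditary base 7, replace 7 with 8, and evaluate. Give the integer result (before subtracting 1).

5 —HB2→ 2^2 + 1 —bump→ 3^3 + 1 = 28 —(−1)→ 27
27 —HB3→ 3^3 —bump→ 4^4 = 256 —(−1)→ 255
255 —HB4→ 3·4^3 + 3·4^2 + 3·4 + 3 —bump→ 3·5^3 + 3·5^2 + 3·5 + 3 = 468 —(−1)→ 467
467 —HB5→ 3·5^3 + 3·5^2 + 3·5 + 2 —bump→ 3·6^3 + 3·6^2 + 3·6 + 2 = 776 —(−1)→ 775
775 —HB6→ 3·6^3 + 3·6^2 + 3·6 + 1 —bump→ 3·7^3 + 3·7^2 + 3·7 + 1 = 1198 —(−1)→ 1197
1197 —HB7→ 3·7^3 + 3·7^2 + 3·7 —bump→ 3·8^3 + 3·8^2 + 3·8 = 1752 —(−1)→ 1751

1752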